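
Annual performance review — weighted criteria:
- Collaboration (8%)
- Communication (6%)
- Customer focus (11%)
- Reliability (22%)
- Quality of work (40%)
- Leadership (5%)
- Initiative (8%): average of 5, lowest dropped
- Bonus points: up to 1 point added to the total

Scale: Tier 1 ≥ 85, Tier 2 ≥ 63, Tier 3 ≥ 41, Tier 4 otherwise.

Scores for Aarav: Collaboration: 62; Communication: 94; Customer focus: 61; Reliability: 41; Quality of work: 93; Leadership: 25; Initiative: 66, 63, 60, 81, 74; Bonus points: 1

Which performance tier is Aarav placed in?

Initiative: drop 60 → average of remaining 4 = 284/4 = 71
Weighted total:
  Collaboration 62 × 0.08 = 4.96
  Communication 94 × 0.06 = 5.64
  Customer focus 61 × 0.11 = 6.71
  Reliability 41 × 0.22 = 9.02
  Quality of work 93 × 0.4 = 37.2
  Leadership 25 × 0.05 = 1.25
  Initiative 71 × 0.08 = 5.68
Sum = 70.46
Bonus points: 70.46 + 1 = 71.46
71.46 is ≥ 63 and < 85 → Tier 2

Tier 2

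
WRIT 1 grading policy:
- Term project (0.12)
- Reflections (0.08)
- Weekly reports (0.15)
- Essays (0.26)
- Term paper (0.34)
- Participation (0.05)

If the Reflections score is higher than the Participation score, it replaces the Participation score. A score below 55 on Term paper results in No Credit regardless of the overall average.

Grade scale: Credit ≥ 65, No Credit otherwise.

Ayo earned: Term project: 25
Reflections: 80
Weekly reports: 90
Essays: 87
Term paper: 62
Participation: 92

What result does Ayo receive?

Credit

Reflections (80) ≤ Participation (92), so Participation stays at 92.
Term paper score 62 ≥ 55: minimum met.
Weighted total:
  Term project 25 × 0.12 = 3
  Reflections 80 × 0.08 = 6.4
  Weekly reports 90 × 0.15 = 13.5
  Essays 87 × 0.26 = 22.62
  Term paper 62 × 0.34 = 21.08
  Participation 92 × 0.05 = 4.6
Sum = 71.2
71.2 ≥ 65 → Credit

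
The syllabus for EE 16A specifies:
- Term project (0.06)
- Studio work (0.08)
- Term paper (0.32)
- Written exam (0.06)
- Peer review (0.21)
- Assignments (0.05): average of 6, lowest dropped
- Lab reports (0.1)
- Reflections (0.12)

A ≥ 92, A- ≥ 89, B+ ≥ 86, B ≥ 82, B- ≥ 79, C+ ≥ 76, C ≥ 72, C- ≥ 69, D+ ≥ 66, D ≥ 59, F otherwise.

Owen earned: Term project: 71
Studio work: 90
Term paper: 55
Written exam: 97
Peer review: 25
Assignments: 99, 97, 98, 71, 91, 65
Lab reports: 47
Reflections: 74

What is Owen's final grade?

F

Assignments: drop 65 → average of remaining 5 = 456/5 = 91.2
Weighted total:
  Term project 71 × 0.06 = 4.26
  Studio work 90 × 0.08 = 7.2
  Term paper 55 × 0.32 = 17.6
  Written exam 97 × 0.06 = 5.82
  Peer review 25 × 0.21 = 5.25
  Assignments 91.2 × 0.05 = 4.56
  Lab reports 47 × 0.1 = 4.7
  Reflections 74 × 0.12 = 8.88
Sum = 58.27
58.27 < 59 → F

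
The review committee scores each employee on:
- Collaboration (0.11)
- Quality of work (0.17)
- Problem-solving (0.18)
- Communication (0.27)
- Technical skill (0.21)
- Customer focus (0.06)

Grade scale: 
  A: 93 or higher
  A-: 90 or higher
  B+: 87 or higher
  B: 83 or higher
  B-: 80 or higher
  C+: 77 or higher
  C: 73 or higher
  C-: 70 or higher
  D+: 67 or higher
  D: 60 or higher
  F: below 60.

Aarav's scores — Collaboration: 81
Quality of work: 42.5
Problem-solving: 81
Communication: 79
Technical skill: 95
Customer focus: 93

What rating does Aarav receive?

C+

Weighted total:
  Collaboration 81 × 0.11 = 8.91
  Quality of work 42.5 × 0.17 = 7.225
  Problem-solving 81 × 0.18 = 14.58
  Communication 79 × 0.27 = 21.33
  Technical skill 95 × 0.21 = 19.95
  Customer focus 93 × 0.06 = 5.58
Sum = 77.575
77.575 is ≥ 77 and < 80 → C+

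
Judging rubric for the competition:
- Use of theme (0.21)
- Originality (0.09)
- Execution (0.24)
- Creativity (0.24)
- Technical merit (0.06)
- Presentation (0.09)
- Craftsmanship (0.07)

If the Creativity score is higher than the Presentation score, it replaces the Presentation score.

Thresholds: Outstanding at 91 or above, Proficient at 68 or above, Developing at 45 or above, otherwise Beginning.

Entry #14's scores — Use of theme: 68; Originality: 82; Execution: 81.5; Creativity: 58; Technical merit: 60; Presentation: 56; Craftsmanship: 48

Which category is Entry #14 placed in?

Developing

Creativity (58) > Presentation (56), so Presentation counts as 58.
Weighted total:
  Use of theme 68 × 0.21 = 14.28
  Originality 82 × 0.09 = 7.38
  Execution 81.5 × 0.24 = 19.56
  Creativity 58 × 0.24 = 13.92
  Technical merit 60 × 0.06 = 3.6
  Presentation 58 × 0.09 = 5.22
  Craftsmanship 48 × 0.07 = 3.36
Sum = 67.32
67.32 is ≥ 45 and < 68 → Developing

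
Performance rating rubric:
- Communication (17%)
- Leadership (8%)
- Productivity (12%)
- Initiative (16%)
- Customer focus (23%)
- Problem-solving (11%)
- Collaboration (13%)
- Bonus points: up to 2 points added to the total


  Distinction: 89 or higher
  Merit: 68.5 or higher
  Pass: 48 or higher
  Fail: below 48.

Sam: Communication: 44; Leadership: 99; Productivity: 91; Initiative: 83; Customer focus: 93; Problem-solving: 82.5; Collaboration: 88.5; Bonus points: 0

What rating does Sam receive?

Merit

Weighted total:
  Communication 44 × 0.17 = 7.48
  Leadership 99 × 0.08 = 7.92
  Productivity 91 × 0.12 = 10.92
  Initiative 83 × 0.16 = 13.28
  Customer focus 93 × 0.23 = 21.39
  Problem-solving 82.5 × 0.11 = 9.075
  Collaboration 88.5 × 0.13 = 11.505
Sum = 81.57
Bonus points: 81.57 + 0 = 81.57
81.57 is ≥ 68.5 and < 89 → Merit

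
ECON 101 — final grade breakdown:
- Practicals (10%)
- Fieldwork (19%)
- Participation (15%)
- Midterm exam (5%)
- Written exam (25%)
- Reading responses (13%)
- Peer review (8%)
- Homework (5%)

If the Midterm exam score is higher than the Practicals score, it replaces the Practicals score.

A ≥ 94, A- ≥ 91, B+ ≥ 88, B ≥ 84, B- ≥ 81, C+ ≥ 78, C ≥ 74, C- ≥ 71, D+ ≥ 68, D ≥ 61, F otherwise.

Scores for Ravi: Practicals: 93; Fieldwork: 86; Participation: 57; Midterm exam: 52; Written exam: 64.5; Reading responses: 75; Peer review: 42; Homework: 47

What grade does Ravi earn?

Midterm exam (52) ≤ Practicals (93), so Practicals stays at 93.
Weighted total:
  Practicals 93 × 0.1 = 9.3
  Fieldwork 86 × 0.19 = 16.34
  Participation 57 × 0.15 = 8.55
  Midterm exam 52 × 0.05 = 2.6
  Written exam 64.5 × 0.25 = 16.125
  Reading responses 75 × 0.13 = 9.75
  Peer review 42 × 0.08 = 3.36
  Homework 47 × 0.05 = 2.35
Sum = 68.375
68.375 is ≥ 68 and < 71 → D+

D+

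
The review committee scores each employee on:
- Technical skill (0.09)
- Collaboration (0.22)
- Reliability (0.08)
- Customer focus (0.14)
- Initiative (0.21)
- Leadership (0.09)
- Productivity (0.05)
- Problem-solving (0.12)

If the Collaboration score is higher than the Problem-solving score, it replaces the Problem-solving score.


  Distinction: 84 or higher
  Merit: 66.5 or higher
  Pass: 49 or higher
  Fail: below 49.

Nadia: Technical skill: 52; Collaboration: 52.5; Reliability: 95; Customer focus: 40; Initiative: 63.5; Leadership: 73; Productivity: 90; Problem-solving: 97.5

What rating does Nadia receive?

Collaboration (52.5) ≤ Problem-solving (97.5), so Problem-solving stays at 97.5.
Weighted total:
  Technical skill 52 × 0.09 = 4.68
  Collaboration 52.5 × 0.22 = 11.55
  Reliability 95 × 0.08 = 7.6
  Customer focus 40 × 0.14 = 5.6
  Initiative 63.5 × 0.21 = 13.335
  Leadership 73 × 0.09 = 6.57
  Productivity 90 × 0.05 = 4.5
  Problem-solving 97.5 × 0.12 = 11.7
Sum = 65.535
65.535 is ≥ 49 and < 66.5 → Pass

Pass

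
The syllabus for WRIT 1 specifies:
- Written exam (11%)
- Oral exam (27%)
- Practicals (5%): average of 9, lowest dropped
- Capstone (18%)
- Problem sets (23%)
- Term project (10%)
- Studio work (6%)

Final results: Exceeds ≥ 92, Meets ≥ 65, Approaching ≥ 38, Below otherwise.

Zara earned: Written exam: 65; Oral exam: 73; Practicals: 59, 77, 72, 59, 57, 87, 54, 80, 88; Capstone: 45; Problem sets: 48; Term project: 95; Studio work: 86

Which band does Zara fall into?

Practicals: drop 54 → average of remaining 8 = 579/8 = 72.375
Weighted total:
  Written exam 65 × 0.11 = 7.15
  Oral exam 73 × 0.27 = 19.71
  Practicals 72.375 × 0.05 = 3.61875
  Capstone 45 × 0.18 = 8.1
  Problem sets 48 × 0.23 = 11.04
  Term project 95 × 0.1 = 9.5
  Studio work 86 × 0.06 = 5.16
Sum = 64.27875
64.27875 is ≥ 38 and < 65 → Approaching

Approaching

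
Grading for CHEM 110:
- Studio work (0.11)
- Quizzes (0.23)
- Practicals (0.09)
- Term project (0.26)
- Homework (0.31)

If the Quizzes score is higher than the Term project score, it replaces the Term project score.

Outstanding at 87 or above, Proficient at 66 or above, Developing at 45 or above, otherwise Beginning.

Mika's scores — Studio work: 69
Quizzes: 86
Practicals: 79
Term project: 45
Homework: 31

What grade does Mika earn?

Quizzes (86) > Term project (45), so Term project counts as 86.
Weighted total:
  Studio work 69 × 0.11 = 7.59
  Quizzes 86 × 0.23 = 19.78
  Practicals 79 × 0.09 = 7.11
  Term project 86 × 0.26 = 22.36
  Homework 31 × 0.31 = 9.61
Sum = 66.45
66.45 is ≥ 66 and < 87 → Proficient

Proficient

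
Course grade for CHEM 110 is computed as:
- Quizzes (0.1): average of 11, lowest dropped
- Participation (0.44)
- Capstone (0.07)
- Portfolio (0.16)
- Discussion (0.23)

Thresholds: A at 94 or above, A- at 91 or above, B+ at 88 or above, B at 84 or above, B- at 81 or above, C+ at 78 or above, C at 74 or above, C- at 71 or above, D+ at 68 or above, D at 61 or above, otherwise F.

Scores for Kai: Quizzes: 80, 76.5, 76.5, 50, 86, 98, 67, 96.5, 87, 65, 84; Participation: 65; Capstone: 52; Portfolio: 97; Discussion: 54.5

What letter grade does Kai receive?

Quizzes: drop 50 → average of remaining 10 = 816.5/10 = 81.65
Weighted total:
  Quizzes 81.65 × 0.1 = 8.165
  Participation 65 × 0.44 = 28.6
  Capstone 52 × 0.07 = 3.64
  Portfolio 97 × 0.16 = 15.52
  Discussion 54.5 × 0.23 = 12.535
Sum = 68.46
68.46 is ≥ 68 and < 71 → D+

D+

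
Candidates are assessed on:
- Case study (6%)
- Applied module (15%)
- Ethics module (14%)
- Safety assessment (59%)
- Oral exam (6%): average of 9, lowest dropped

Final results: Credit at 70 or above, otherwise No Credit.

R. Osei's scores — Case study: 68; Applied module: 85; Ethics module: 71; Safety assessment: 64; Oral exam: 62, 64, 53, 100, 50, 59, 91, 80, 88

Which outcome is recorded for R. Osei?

No Credit

Oral exam: drop 50 → average of remaining 8 = 597/8 = 74.625
Weighted total:
  Case study 68 × 0.06 = 4.08
  Applied module 85 × 0.15 = 12.75
  Ethics module 71 × 0.14 = 9.94
  Safety assessment 64 × 0.59 = 37.76
  Oral exam 74.625 × 0.06 = 4.4775
Sum = 69.0075
69.0075 < 70 → No Credit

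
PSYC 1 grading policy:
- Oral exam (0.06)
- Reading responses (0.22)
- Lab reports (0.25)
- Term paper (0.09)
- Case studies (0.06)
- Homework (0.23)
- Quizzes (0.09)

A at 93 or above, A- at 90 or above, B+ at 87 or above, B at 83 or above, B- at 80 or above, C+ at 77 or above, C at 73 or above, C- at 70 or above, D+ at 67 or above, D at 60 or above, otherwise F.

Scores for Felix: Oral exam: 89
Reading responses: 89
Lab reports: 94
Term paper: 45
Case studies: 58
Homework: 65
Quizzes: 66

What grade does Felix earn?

Weighted total:
  Oral exam 89 × 0.06 = 5.34
  Reading responses 89 × 0.22 = 19.58
  Lab reports 94 × 0.25 = 23.5
  Term paper 45 × 0.09 = 4.05
  Case studies 58 × 0.06 = 3.48
  Homework 65 × 0.23 = 14.95
  Quizzes 66 × 0.09 = 5.94
Sum = 76.84
76.84 is ≥ 73 and < 77 → C

C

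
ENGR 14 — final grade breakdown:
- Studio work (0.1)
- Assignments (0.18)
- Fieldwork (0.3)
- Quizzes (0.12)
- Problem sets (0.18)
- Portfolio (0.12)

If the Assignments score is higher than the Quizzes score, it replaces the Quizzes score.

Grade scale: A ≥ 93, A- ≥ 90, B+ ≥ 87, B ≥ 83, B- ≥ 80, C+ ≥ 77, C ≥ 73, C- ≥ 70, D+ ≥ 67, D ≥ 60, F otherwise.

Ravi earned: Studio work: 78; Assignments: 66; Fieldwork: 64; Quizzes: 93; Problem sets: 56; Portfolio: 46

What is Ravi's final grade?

Assignments (66) ≤ Quizzes (93), so Quizzes stays at 93.
Weighted total:
  Studio work 78 × 0.1 = 7.8
  Assignments 66 × 0.18 = 11.88
  Fieldwork 64 × 0.3 = 19.2
  Quizzes 93 × 0.12 = 11.16
  Problem sets 56 × 0.18 = 10.08
  Portfolio 46 × 0.12 = 5.52
Sum = 65.64
65.64 is ≥ 60 and < 67 → D

D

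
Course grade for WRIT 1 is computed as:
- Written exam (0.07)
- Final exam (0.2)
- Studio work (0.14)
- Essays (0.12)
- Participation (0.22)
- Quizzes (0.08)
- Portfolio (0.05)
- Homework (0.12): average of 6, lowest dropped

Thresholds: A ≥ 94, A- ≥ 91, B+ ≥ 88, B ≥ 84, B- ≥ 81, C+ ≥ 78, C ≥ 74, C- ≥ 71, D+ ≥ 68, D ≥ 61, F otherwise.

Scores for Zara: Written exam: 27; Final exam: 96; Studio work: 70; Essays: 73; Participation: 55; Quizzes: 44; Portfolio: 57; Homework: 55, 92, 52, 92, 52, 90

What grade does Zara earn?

Homework: drop 52 → average of remaining 5 = 381/5 = 76.2
Weighted total:
  Written exam 27 × 0.07 = 1.89
  Final exam 96 × 0.2 = 19.2
  Studio work 70 × 0.14 = 9.8
  Essays 73 × 0.12 = 8.76
  Participation 55 × 0.22 = 12.1
  Quizzes 44 × 0.08 = 3.52
  Portfolio 57 × 0.05 = 2.85
  Homework 76.2 × 0.12 = 9.144
Sum = 67.264
67.264 is ≥ 61 and < 68 → D

D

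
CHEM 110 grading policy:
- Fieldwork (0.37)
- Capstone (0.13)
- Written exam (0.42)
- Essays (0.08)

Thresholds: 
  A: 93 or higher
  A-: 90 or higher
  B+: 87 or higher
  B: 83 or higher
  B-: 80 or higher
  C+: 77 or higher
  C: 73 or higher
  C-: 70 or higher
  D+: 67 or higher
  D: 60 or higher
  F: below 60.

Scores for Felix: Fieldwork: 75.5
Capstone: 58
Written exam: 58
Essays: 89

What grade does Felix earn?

D

Weighted total:
  Fieldwork 75.5 × 0.37 = 27.935
  Capstone 58 × 0.13 = 7.54
  Written exam 58 × 0.42 = 24.36
  Essays 89 × 0.08 = 7.12
Sum = 66.955
66.955 is ≥ 60 and < 67 → D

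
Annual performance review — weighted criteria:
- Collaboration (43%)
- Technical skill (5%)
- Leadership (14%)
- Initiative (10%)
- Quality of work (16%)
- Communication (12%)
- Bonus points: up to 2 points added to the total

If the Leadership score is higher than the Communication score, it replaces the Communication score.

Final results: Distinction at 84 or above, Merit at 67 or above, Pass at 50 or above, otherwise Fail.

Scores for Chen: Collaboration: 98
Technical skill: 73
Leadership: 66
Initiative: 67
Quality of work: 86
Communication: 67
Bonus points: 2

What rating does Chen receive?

Distinction

Leadership (66) ≤ Communication (67), so Communication stays at 67.
Weighted total:
  Collaboration 98 × 0.43 = 42.14
  Technical skill 73 × 0.05 = 3.65
  Leadership 66 × 0.14 = 9.24
  Initiative 67 × 0.1 = 6.7
  Quality of work 86 × 0.16 = 13.76
  Communication 67 × 0.12 = 8.04
Sum = 83.53
Bonus points: 83.53 + 2 = 85.53
85.53 ≥ 84 → Distinction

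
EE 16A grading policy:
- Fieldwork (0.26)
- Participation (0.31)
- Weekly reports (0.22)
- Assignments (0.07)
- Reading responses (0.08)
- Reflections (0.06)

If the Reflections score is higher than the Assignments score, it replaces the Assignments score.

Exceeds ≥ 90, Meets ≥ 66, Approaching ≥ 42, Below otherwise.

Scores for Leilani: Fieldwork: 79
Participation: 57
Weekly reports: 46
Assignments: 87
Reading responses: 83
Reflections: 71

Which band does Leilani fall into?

Reflections (71) ≤ Assignments (87), so Assignments stays at 87.
Weighted total:
  Fieldwork 79 × 0.26 = 20.54
  Participation 57 × 0.31 = 17.67
  Weekly reports 46 × 0.22 = 10.12
  Assignments 87 × 0.07 = 6.09
  Reading responses 83 × 0.08 = 6.64
  Reflections 71 × 0.06 = 4.26
Sum = 65.32
65.32 is ≥ 42 and < 66 → Approaching

Approaching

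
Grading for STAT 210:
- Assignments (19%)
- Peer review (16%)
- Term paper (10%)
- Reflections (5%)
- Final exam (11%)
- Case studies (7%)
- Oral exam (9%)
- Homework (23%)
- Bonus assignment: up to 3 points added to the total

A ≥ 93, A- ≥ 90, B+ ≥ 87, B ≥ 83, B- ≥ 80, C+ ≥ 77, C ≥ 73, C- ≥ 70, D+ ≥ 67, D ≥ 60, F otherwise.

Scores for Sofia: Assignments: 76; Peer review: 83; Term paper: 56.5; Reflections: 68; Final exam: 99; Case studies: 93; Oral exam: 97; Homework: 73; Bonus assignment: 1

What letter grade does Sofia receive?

Weighted total:
  Assignments 76 × 0.19 = 14.44
  Peer review 83 × 0.16 = 13.28
  Term paper 56.5 × 0.1 = 5.65
  Reflections 68 × 0.05 = 3.4
  Final exam 99 × 0.11 = 10.89
  Case studies 93 × 0.07 = 6.51
  Oral exam 97 × 0.09 = 8.73
  Homework 73 × 0.23 = 16.79
Sum = 79.69
Bonus assignment: 79.69 + 1 = 80.69
80.69 is ≥ 80 and < 83 → B-

B-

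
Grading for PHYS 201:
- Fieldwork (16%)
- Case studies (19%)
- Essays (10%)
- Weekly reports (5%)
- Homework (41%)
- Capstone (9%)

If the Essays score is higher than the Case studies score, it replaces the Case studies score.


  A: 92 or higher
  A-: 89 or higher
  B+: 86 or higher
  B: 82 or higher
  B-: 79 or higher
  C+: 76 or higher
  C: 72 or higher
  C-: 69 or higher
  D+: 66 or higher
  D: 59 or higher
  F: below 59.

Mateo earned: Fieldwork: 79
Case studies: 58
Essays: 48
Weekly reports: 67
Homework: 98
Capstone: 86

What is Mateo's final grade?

B-

Essays (48) ≤ Case studies (58), so Case studies stays at 58.
Weighted total:
  Fieldwork 79 × 0.16 = 12.64
  Case studies 58 × 0.19 = 11.02
  Essays 48 × 0.1 = 4.8
  Weekly reports 67 × 0.05 = 3.35
  Homework 98 × 0.41 = 40.18
  Capstone 86 × 0.09 = 7.74
Sum = 79.73
79.73 is ≥ 79 and < 82 → B-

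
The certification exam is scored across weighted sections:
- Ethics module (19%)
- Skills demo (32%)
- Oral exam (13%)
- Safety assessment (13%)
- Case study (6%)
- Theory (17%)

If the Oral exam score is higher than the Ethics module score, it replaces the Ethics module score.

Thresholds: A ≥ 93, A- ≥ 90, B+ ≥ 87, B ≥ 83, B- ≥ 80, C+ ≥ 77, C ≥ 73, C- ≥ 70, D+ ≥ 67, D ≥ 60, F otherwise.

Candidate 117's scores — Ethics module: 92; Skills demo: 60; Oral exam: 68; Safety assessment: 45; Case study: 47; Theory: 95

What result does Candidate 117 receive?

C-

Oral exam (68) ≤ Ethics module (92), so Ethics module stays at 92.
Weighted total:
  Ethics module 92 × 0.19 = 17.48
  Skills demo 60 × 0.32 = 19.2
  Oral exam 68 × 0.13 = 8.84
  Safety assessment 45 × 0.13 = 5.85
  Case study 47 × 0.06 = 2.82
  Theory 95 × 0.17 = 16.15
Sum = 70.34
70.34 is ≥ 70 and < 73 → C-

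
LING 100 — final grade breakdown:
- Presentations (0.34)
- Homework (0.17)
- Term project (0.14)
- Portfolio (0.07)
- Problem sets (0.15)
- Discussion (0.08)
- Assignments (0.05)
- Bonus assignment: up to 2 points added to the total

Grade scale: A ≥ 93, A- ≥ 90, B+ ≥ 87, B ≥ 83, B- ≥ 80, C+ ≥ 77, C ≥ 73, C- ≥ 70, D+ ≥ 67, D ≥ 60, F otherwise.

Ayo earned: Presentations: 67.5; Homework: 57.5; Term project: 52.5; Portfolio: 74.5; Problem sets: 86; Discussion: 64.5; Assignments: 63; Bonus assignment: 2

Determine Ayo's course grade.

Weighted total:
  Presentations 67.5 × 0.34 = 22.95
  Homework 57.5 × 0.17 = 9.775
  Term project 52.5 × 0.14 = 7.35
  Portfolio 74.5 × 0.07 = 5.215
  Problem sets 86 × 0.15 = 12.9
  Discussion 64.5 × 0.08 = 5.16
  Assignments 63 × 0.05 = 3.15
Sum = 66.5
Bonus assignment: 66.5 + 2 = 68.5
68.5 is ≥ 67 and < 70 → D+

D+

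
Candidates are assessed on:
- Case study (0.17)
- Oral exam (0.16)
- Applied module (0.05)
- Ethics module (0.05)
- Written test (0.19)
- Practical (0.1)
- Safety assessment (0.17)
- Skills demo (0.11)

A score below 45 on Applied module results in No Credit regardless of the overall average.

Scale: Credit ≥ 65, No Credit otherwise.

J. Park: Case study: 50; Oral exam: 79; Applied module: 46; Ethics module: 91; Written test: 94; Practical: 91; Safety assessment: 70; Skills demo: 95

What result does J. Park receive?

Credit

Applied module score 46 ≥ 45: minimum met.
Weighted total:
  Case study 50 × 0.17 = 8.5
  Oral exam 79 × 0.16 = 12.64
  Applied module 46 × 0.05 = 2.3
  Ethics module 91 × 0.05 = 4.55
  Written test 94 × 0.19 = 17.86
  Practical 91 × 0.1 = 9.1
  Safety assessment 70 × 0.17 = 11.9
  Skills demo 95 × 0.11 = 10.45
Sum = 77.3
77.3 ≥ 65 → Credit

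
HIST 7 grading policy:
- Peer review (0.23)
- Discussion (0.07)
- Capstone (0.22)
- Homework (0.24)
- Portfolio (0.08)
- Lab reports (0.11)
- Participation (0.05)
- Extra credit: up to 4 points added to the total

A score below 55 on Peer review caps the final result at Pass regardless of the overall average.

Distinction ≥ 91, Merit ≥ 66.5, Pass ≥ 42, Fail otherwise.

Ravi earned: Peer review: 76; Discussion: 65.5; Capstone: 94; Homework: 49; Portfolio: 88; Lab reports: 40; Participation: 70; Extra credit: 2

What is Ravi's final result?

Peer review score 76 ≥ 55: minimum met.
Weighted total:
  Peer review 76 × 0.23 = 17.48
  Discussion 65.5 × 0.07 = 4.585
  Capstone 94 × 0.22 = 20.68
  Homework 49 × 0.24 = 11.76
  Portfolio 88 × 0.08 = 7.04
  Lab reports 40 × 0.11 = 4.4
  Participation 70 × 0.05 = 3.5
Sum = 69.445
Extra credit: 69.445 + 2 = 71.445
71.445 is ≥ 66.5 and < 91 → Merit

Merit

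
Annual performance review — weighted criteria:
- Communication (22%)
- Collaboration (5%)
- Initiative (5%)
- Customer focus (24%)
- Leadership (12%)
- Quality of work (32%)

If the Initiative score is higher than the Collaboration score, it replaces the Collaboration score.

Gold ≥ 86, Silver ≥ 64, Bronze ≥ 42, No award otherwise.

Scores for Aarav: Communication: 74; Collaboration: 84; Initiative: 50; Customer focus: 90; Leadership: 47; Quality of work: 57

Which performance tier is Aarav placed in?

Initiative (50) ≤ Collaboration (84), so Collaboration stays at 84.
Weighted total:
  Communication 74 × 0.22 = 16.28
  Collaboration 84 × 0.05 = 4.2
  Initiative 50 × 0.05 = 2.5
  Customer focus 90 × 0.24 = 21.6
  Leadership 47 × 0.12 = 5.64
  Quality of work 57 × 0.32 = 18.24
Sum = 68.46
68.46 is ≥ 64 and < 86 → Silver

Silver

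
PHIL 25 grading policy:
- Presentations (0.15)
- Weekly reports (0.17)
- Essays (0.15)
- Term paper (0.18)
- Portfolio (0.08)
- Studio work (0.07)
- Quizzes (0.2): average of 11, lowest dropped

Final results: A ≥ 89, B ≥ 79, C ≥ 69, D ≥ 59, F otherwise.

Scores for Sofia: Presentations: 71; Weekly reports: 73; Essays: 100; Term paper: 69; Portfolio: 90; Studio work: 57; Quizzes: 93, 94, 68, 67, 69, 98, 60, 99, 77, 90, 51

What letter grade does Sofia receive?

C

Quizzes: drop 51 → average of remaining 10 = 815/10 = 81.5
Weighted total:
  Presentations 71 × 0.15 = 10.65
  Weekly reports 73 × 0.17 = 12.41
  Essays 100 × 0.15 = 15
  Term paper 69 × 0.18 = 12.42
  Portfolio 90 × 0.08 = 7.2
  Studio work 57 × 0.07 = 3.99
  Quizzes 81.5 × 0.2 = 16.3
Sum = 77.97
77.97 is ≥ 69 and < 79 → C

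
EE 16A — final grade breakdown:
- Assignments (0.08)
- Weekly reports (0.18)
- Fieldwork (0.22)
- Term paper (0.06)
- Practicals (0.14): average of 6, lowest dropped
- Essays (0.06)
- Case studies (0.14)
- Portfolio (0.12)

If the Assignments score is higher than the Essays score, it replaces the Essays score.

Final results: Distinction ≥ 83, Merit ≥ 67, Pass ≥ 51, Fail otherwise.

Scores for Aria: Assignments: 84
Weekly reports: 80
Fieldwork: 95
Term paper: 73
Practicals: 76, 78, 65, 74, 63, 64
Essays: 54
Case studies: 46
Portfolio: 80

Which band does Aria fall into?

Practicals: drop 63 → average of remaining 5 = 357/5 = 71.4
Assignments (84) > Essays (54), so Essays counts as 84.
Weighted total:
  Assignments 84 × 0.08 = 6.72
  Weekly reports 80 × 0.18 = 14.4
  Fieldwork 95 × 0.22 = 20.9
  Term paper 73 × 0.06 = 4.38
  Practicals 71.4 × 0.14 = 9.996
  Essays 84 × 0.06 = 5.04
  Case studies 46 × 0.14 = 6.44
  Portfolio 80 × 0.12 = 9.6
Sum = 77.476
77.476 is ≥ 67 and < 83 → Merit

Merit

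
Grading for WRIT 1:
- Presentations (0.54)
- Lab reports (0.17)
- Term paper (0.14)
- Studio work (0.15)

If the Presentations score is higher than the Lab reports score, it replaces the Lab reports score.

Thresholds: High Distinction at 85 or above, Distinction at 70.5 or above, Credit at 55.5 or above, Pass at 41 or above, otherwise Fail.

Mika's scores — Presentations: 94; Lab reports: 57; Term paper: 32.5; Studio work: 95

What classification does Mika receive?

Presentations (94) > Lab reports (57), so Lab reports counts as 94.
Weighted total:
  Presentations 94 × 0.54 = 50.76
  Lab reports 94 × 0.17 = 15.98
  Term paper 32.5 × 0.14 = 4.55
  Studio work 95 × 0.15 = 14.25
Sum = 85.54
85.54 ≥ 85 → High Distinction

High Distinction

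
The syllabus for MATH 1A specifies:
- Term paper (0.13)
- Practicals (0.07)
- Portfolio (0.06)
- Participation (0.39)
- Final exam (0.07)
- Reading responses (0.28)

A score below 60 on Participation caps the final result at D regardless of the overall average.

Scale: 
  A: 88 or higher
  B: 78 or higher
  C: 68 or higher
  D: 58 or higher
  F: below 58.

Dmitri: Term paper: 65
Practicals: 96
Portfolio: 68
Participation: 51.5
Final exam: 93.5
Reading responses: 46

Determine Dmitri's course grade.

D

Participation score 51.5 < 60: minimum not met.
Weighted total:
  Term paper 65 × 0.13 = 8.45
  Practicals 96 × 0.07 = 6.72
  Portfolio 68 × 0.06 = 4.08
  Participation 51.5 × 0.39 = 20.085
  Final exam 93.5 × 0.07 = 6.545
  Reading responses 46 × 0.28 = 12.88
Sum = 58.76
58.76 would be D; cap at D applies → D.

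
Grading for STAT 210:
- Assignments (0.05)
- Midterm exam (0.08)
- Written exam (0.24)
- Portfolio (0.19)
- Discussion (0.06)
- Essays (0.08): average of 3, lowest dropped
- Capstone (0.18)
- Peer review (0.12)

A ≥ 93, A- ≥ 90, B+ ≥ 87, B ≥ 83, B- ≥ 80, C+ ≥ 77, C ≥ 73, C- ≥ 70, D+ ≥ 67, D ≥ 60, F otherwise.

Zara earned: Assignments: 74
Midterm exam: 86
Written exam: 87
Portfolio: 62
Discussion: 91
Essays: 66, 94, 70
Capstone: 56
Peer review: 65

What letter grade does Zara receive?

Essays: drop 66 → average of remaining 2 = 164/2 = 82
Weighted total:
  Assignments 74 × 0.05 = 3.7
  Midterm exam 86 × 0.08 = 6.88
  Written exam 87 × 0.24 = 20.88
  Portfolio 62 × 0.19 = 11.78
  Discussion 91 × 0.06 = 5.46
  Essays 82 × 0.08 = 6.56
  Capstone 56 × 0.18 = 10.08
  Peer review 65 × 0.12 = 7.8
Sum = 73.14
73.14 is ≥ 73 and < 77 → C

C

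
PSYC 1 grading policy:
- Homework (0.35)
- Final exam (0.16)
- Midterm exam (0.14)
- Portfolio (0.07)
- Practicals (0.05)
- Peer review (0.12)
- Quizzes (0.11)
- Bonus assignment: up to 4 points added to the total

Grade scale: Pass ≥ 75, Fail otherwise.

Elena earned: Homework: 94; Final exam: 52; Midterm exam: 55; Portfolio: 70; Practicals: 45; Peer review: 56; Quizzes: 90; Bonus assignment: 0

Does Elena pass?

Fail

Weighted total:
  Homework 94 × 0.35 = 32.9
  Final exam 52 × 0.16 = 8.32
  Midterm exam 55 × 0.14 = 7.7
  Portfolio 70 × 0.07 = 4.9
  Practicals 45 × 0.05 = 2.25
  Peer review 56 × 0.12 = 6.72
  Quizzes 90 × 0.11 = 9.9
Sum = 72.69
Bonus assignment: 72.69 + 0 = 72.69
72.69 < 75 → Fail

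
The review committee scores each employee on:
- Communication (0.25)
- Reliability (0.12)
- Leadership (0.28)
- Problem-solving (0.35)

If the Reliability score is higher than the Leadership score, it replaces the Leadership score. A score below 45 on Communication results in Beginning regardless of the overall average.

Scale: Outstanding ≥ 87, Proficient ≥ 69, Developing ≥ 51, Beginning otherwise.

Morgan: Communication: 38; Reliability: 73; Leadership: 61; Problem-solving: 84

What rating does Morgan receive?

Reliability (73) > Leadership (61), so Leadership counts as 73.
Communication score 38 < 45: minimum not met.
Weighted total:
  Communication 38 × 0.25 = 9.5
  Reliability 73 × 0.12 = 8.76
  Leadership 73 × 0.28 = 20.44
  Problem-solving 84 × 0.35 = 29.4
Sum = 68.1
Because the Communication minimum was not met, the result is Beginning.

Beginning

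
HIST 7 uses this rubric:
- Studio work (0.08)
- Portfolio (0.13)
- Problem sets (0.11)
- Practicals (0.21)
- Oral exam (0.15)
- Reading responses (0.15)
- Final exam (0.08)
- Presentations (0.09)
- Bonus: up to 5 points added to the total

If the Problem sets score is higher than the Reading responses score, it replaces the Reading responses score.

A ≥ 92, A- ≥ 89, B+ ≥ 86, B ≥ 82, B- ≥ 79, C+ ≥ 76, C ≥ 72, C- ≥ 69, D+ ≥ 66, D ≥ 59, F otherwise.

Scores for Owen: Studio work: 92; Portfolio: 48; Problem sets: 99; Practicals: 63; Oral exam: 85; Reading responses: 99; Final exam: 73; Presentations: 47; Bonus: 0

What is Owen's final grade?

Problem sets (99) ≤ Reading responses (99), so Reading responses stays at 99.
Weighted total:
  Studio work 92 × 0.08 = 7.36
  Portfolio 48 × 0.13 = 6.24
  Problem sets 99 × 0.11 = 10.89
  Practicals 63 × 0.21 = 13.23
  Oral exam 85 × 0.15 = 12.75
  Reading responses 99 × 0.15 = 14.85
  Final exam 73 × 0.08 = 5.84
  Presentations 47 × 0.09 = 4.23
Sum = 75.39
Bonus: 75.39 + 0 = 75.39
75.39 is ≥ 72 and < 76 → C

C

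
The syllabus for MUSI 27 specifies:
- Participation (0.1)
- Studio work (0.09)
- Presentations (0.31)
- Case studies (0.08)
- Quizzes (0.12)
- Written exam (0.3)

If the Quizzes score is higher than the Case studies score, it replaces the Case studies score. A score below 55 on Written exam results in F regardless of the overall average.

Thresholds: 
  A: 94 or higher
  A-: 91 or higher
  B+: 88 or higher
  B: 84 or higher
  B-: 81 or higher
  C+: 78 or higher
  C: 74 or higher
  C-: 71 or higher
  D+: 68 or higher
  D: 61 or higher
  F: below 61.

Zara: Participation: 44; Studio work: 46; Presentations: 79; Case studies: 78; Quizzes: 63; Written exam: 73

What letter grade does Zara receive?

D+

Quizzes (63) ≤ Case studies (78), so Case studies stays at 78.
Written exam score 73 ≥ 55: minimum met.
Weighted total:
  Participation 44 × 0.1 = 4.4
  Studio work 46 × 0.09 = 4.14
  Presentations 79 × 0.31 = 24.49
  Case studies 78 × 0.08 = 6.24
  Quizzes 63 × 0.12 = 7.56
  Written exam 73 × 0.3 = 21.9
Sum = 68.73
68.73 is ≥ 68 and < 71 → D+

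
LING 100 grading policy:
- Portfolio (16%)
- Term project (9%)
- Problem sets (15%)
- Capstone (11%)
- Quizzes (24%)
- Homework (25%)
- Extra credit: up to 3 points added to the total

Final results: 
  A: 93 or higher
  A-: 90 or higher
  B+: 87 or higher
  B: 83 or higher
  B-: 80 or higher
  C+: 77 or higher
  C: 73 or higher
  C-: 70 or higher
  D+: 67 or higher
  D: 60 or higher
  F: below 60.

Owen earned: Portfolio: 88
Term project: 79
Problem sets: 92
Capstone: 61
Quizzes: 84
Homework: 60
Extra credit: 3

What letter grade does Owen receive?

C+

Weighted total:
  Portfolio 88 × 0.16 = 14.08
  Term project 79 × 0.09 = 7.11
  Problem sets 92 × 0.15 = 13.8
  Capstone 61 × 0.11 = 6.71
  Quizzes 84 × 0.24 = 20.16
  Homework 60 × 0.25 = 15
Sum = 76.86
Extra credit: 76.86 + 3 = 79.86
79.86 is ≥ 77 and < 80 → C+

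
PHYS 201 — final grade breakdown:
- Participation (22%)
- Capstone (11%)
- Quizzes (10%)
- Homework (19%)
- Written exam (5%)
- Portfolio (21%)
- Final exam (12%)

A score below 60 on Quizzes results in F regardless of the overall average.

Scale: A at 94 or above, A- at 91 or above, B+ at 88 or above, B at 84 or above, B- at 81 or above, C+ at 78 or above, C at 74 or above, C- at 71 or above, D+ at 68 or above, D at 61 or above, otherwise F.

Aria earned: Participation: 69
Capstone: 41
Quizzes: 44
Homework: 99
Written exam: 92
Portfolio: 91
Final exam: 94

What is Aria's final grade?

F

Quizzes score 44 < 60: minimum not met.
Weighted total:
  Participation 69 × 0.22 = 15.18
  Capstone 41 × 0.11 = 4.51
  Quizzes 44 × 0.1 = 4.4
  Homework 99 × 0.19 = 18.81
  Written exam 92 × 0.05 = 4.6
  Portfolio 91 × 0.21 = 19.11
  Final exam 94 × 0.12 = 11.28
Sum = 77.89
Because the Quizzes minimum was not met, the result is F.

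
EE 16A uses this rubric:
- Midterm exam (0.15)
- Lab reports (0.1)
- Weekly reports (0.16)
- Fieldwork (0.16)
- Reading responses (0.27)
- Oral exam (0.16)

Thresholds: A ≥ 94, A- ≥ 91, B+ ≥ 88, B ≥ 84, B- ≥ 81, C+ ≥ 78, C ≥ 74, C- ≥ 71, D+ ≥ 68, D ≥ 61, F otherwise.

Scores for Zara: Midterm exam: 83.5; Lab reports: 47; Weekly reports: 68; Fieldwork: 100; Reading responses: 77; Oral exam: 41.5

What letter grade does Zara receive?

C-

Weighted total:
  Midterm exam 83.5 × 0.15 = 12.525
  Lab reports 47 × 0.1 = 4.7
  Weekly reports 68 × 0.16 = 10.88
  Fieldwork 100 × 0.16 = 16
  Reading responses 77 × 0.27 = 20.79
  Oral exam 41.5 × 0.16 = 6.64
Sum = 71.535
71.535 is ≥ 71 and < 74 → C-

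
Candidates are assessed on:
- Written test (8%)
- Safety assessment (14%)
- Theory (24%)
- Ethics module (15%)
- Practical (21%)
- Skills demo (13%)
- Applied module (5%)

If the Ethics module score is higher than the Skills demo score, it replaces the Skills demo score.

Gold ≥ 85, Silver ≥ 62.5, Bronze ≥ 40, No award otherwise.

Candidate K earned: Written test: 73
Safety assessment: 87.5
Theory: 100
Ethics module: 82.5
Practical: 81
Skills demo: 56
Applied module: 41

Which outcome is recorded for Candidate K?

Silver

Ethics module (82.5) > Skills demo (56), so Skills demo counts as 82.5.
Weighted total:
  Written test 73 × 0.08 = 5.84
  Safety assessment 87.5 × 0.14 = 12.25
  Theory 100 × 0.24 = 24
  Ethics module 82.5 × 0.15 = 12.375
  Practical 81 × 0.21 = 17.01
  Skills demo 82.5 × 0.13 = 10.725
  Applied module 41 × 0.05 = 2.05
Sum = 84.25
84.25 is ≥ 62.5 and < 85 → Silver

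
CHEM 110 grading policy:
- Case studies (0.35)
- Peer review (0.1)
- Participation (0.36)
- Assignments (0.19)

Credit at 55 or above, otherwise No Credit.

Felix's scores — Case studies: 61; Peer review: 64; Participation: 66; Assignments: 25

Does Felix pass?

Weighted total:
  Case studies 61 × 0.35 = 21.35
  Peer review 64 × 0.1 = 6.4
  Participation 66 × 0.36 = 23.76
  Assignments 25 × 0.19 = 4.75
Sum = 56.26
56.26 ≥ 55 → Credit

Credit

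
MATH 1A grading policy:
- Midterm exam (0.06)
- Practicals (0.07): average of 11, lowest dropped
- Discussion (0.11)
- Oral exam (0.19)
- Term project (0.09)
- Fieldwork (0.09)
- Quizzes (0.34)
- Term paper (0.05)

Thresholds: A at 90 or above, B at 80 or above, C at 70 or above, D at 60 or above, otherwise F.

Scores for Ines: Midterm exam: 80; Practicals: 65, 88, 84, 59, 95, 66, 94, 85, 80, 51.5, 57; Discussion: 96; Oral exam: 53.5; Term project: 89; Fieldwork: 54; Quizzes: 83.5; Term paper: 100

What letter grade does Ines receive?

Practicals: drop 51.5 → average of remaining 10 = 773/10 = 77.3
Weighted total:
  Midterm exam 80 × 0.06 = 4.8
  Practicals 77.3 × 0.07 = 5.411
  Discussion 96 × 0.11 = 10.56
  Oral exam 53.5 × 0.19 = 10.165
  Term project 89 × 0.09 = 8.01
  Fieldwork 54 × 0.09 = 4.86
  Quizzes 83.5 × 0.34 = 28.39
  Term paper 100 × 0.05 = 5
Sum = 77.196
77.196 is ≥ 70 and < 80 → C

C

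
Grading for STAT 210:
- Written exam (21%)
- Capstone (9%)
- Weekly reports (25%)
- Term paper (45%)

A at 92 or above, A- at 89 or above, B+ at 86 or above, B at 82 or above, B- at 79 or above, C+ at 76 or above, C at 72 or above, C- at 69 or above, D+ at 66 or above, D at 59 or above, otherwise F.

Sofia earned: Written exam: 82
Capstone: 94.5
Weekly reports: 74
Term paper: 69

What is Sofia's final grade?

Weighted total:
  Written exam 82 × 0.21 = 17.22
  Capstone 94.5 × 0.09 = 8.505
  Weekly reports 74 × 0.25 = 18.5
  Term paper 69 × 0.45 = 31.05
Sum = 75.275
75.275 is ≥ 72 and < 76 → C

C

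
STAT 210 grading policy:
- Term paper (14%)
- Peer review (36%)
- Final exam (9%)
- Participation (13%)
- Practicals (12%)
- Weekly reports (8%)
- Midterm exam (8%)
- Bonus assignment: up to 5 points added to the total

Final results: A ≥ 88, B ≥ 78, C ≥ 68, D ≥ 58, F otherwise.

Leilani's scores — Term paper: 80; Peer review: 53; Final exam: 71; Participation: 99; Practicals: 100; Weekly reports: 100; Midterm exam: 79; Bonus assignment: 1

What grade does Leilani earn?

C

Weighted total:
  Term paper 80 × 0.14 = 11.2
  Peer review 53 × 0.36 = 19.08
  Final exam 71 × 0.09 = 6.39
  Participation 99 × 0.13 = 12.87
  Practicals 100 × 0.12 = 12
  Weekly reports 100 × 0.08 = 8
  Midterm exam 79 × 0.08 = 6.32
Sum = 75.86
Bonus assignment: 75.86 + 1 = 76.86
76.86 is ≥ 68 and < 78 → C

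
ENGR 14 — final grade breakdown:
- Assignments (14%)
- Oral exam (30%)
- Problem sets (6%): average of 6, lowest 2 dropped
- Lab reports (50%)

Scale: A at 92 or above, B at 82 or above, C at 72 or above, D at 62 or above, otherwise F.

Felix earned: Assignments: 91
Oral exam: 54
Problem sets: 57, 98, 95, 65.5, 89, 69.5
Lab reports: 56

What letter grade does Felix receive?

D

Problem sets: drop 57, 65.5 → average of remaining 4 = 351.5/4 = 87.875
Weighted total:
  Assignments 91 × 0.14 = 12.74
  Oral exam 54 × 0.3 = 16.2
  Problem sets 87.875 × 0.06 = 5.2725
  Lab reports 56 × 0.5 = 28
Sum = 62.2125
62.2125 is ≥ 62 and < 72 → D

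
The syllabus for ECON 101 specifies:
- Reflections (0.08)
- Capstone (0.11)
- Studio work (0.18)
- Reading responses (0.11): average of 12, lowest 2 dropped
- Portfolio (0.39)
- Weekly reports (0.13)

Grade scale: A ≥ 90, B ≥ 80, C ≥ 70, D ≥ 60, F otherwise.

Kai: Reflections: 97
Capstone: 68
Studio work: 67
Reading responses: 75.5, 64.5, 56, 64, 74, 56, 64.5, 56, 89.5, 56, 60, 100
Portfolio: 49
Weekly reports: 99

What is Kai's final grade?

D

Reading responses: drop 56, 56 → average of remaining 10 = 704/10 = 70.4
Weighted total:
  Reflections 97 × 0.08 = 7.76
  Capstone 68 × 0.11 = 7.48
  Studio work 67 × 0.18 = 12.06
  Reading responses 70.4 × 0.11 = 7.744
  Portfolio 49 × 0.39 = 19.11
  Weekly reports 99 × 0.13 = 12.87
Sum = 67.024
67.024 is ≥ 60 and < 70 → D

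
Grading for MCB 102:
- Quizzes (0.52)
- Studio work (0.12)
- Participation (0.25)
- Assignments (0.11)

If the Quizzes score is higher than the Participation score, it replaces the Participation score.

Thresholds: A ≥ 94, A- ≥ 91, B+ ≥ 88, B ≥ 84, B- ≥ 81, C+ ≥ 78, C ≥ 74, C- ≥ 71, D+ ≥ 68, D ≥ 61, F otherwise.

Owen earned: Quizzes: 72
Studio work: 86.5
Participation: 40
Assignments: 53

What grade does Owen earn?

Quizzes (72) > Participation (40), so Participation counts as 72.
Weighted total:
  Quizzes 72 × 0.52 = 37.44
  Studio work 86.5 × 0.12 = 10.38
  Participation 72 × 0.25 = 18
  Assignments 53 × 0.11 = 5.83
Sum = 71.65
71.65 is ≥ 71 and < 74 → C-

C-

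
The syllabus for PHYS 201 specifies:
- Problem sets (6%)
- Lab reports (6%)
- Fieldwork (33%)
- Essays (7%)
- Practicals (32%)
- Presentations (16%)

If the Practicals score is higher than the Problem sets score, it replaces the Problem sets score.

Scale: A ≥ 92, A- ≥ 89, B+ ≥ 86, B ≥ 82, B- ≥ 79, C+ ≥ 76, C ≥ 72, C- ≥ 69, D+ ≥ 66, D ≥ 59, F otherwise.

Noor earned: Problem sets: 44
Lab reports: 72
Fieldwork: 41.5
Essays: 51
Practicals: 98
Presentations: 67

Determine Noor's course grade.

C-

Practicals (98) > Problem sets (44), so Problem sets counts as 98.
Weighted total:
  Problem sets 98 × 0.06 = 5.88
  Lab reports 72 × 0.06 = 4.32
  Fieldwork 41.5 × 0.33 = 13.695
  Essays 51 × 0.07 = 3.57
  Practicals 98 × 0.32 = 31.36
  Presentations 67 × 0.16 = 10.72
Sum = 69.545
69.545 is ≥ 69 and < 72 → C-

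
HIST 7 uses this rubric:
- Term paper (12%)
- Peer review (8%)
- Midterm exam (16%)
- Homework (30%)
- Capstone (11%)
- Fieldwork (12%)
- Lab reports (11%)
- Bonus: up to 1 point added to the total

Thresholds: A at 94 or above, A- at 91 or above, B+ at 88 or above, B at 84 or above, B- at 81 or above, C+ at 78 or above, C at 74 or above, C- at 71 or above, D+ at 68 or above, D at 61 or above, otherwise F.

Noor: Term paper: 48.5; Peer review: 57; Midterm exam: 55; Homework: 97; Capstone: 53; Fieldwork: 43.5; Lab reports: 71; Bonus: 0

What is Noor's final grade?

Weighted total:
  Term paper 48.5 × 0.12 = 5.82
  Peer review 57 × 0.08 = 4.56
  Midterm exam 55 × 0.16 = 8.8
  Homework 97 × 0.3 = 29.1
  Capstone 53 × 0.11 = 5.83
  Fieldwork 43.5 × 0.12 = 5.22
  Lab reports 71 × 0.11 = 7.81
Sum = 67.14
Bonus: 67.14 + 0 = 67.14
67.14 is ≥ 61 and < 68 → D

D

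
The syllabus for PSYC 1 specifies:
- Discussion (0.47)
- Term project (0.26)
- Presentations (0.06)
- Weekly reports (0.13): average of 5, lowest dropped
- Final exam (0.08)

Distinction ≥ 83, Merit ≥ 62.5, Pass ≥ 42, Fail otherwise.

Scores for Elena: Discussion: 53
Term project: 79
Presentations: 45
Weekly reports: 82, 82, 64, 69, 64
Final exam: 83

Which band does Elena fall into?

Weekly reports: drop 64 → average of remaining 4 = 297/4 = 74.25
Weighted total:
  Discussion 53 × 0.47 = 24.91
  Term project 79 × 0.26 = 20.54
  Presentations 45 × 0.06 = 2.7
  Weekly reports 74.25 × 0.13 = 9.6525
  Final exam 83 × 0.08 = 6.64
Sum = 64.4425
64.4425 is ≥ 62.5 and < 83 → Merit

Merit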